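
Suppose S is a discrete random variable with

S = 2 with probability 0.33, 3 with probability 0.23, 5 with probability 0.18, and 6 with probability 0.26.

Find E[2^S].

E[2^S] = Σ 2^s·P(S=s)
 = 4·0.33 + 8·0.23 + 32·0.18 + 64·0.26
 = 1.32 + 1.84 + 5.76 + 16.64
 = 25.56

25.56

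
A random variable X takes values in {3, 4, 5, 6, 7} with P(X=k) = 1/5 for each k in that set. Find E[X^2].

27

E[X^2] = Σ x^2·P(X=x)
 = 9·1/5 + 16·1/5 + 25·1/5 + 36·1/5 + 49·1/5
 = 9/5 + 16/5 + 5 + 36/5 + 49/5
 = 27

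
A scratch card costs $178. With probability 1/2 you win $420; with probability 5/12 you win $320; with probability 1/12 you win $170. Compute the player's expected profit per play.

E[payout] = 420·1/2 + 320·5/12 + 170·1/12
 = 210 + 400/3 + 85/6
 = 715/2
Net = 715/2 - 178 = 359/2

179.5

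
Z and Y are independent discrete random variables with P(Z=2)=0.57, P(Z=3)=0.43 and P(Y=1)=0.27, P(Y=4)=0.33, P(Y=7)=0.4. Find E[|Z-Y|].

2.7322

E[|Z-Y|] = Σ_z Σ_y |z-y| · P(Z=z)P(Y=y)
 = 1·0.1539 + 2·0.1881 + 5·0.228 + 2·0.1161 + 1·0.1419 + 4·0.172
 = 0.1539 + 0.3762 + 1.14 + 0.2322 + 0.1419 + 0.688
 = 2.7322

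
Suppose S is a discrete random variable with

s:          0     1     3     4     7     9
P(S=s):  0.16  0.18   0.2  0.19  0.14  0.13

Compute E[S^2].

22.41

E[S^2] = Σ s^2·P(S=s)
 = 0·0.16 + 1·0.18 + 9·0.2 + 16·0.19 + 49·0.14 + 81·0.13
 = 0 + 0.18 + 1.8 + 3.04 + 6.86 + 10.53
 = 22.41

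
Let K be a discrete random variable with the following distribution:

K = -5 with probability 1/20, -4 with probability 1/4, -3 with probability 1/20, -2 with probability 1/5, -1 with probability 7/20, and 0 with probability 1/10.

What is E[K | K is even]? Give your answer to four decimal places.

P(K is even) = 1/4 + 1/5 + 1/10 = 11/20.
E[K | K is even] = [(-4)·1/4 + (-2)·1/5 + 0·1/10] / (11/20)
 = -7/5 / (11/20)
 = -28/11

-2.5455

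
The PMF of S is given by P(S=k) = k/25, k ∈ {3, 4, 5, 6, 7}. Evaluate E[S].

E[S] = Σ s·P(S=s)
 = 3·3/25 + 4·4/25 + 5·1/5 + 6·6/25 + 7·7/25
 = 9/25 + 16/25 + 1 + 36/25 + 49/25
 = 27/5

5.4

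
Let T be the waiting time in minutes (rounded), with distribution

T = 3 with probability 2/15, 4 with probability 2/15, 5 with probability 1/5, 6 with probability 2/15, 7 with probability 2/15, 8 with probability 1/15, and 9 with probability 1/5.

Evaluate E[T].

6

E[T] = Σ t·P(T=t)
 = 3·2/15 + 4·2/15 + 5·1/5 + 6·2/15 + 7·2/15 + 8·1/15 + 9·1/5
 = 2/5 + 8/15 + 1 + 4/5 + 14/15 + 8/15 + 9/5
 = 6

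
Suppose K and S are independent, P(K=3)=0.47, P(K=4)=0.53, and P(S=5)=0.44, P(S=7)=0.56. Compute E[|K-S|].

E[|K-S|] = Σ_k Σ_s |k-s| · P(K=k)P(S=s)
 = 2·0.2068 + 4·0.2632 + 1·0.2332 + 3·0.2968
 = 0.4136 + 1.0528 + 0.2332 + 0.8904
 = 2.59

2.59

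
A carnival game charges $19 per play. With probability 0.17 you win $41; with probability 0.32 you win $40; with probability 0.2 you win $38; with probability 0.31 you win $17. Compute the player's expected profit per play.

E[payout] = 41·0.17 + 40·0.32 + 38·0.2 + 17·0.31
 = 6.97 + 12.8 + 7.6 + 5.27
 = 32.64
Net = 32.64 - 19 = 13.64

13.64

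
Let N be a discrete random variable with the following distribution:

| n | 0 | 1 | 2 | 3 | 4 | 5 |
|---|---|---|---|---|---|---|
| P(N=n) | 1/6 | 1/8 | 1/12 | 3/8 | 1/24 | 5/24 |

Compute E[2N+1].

6.25

E[2N+1] = Σ (2n+1)·P(N=n)
 = 1·1/6 + 3·1/8 + 5·1/12 + 7·3/8 + 9·1/24 + 11·5/24
 = 1/6 + 3/8 + 5/12 + 21/8 + 3/8 + 55/24
 = 25/4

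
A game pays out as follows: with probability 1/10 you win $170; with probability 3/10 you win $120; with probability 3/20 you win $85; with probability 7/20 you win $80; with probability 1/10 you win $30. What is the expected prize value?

E[payout] = 170·1/10 + 120·3/10 + 85·3/20 + 80·7/20 + 30·1/10
 = 17 + 36 + 51/4 + 28 + 3
 = 387/4

96.75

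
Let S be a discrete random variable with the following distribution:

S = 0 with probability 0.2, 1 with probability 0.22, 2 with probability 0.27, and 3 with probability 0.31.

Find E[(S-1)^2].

E[(S-1)^2] = Σ (s-1)^2·P(S=s)
 = 1·0.2 + 0·0.22 + 1·0.27 + 4·0.31
 = 0.2 + 0 + 0.27 + 1.24
 = 1.71

1.71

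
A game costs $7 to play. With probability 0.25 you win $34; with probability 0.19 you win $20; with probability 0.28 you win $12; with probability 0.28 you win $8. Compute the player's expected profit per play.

E[payout] = 34·0.25 + 20·0.19 + 12·0.28 + 8·0.28
 = 8.5 + 3.8 + 3.36 + 2.24
 = 17.9
Net = 17.9 - 7 = 10.9

10.9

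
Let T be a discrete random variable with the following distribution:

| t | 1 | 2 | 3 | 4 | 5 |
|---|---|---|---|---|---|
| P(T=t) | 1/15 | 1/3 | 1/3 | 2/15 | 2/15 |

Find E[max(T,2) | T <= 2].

P(T <= 2) = 1/15 + 1/3 = 2/5.
E[max(T,2) | T <= 2] = [2·1/15 + 2·1/3] / (2/5)
 = 4/5 / (2/5)
 = 2

2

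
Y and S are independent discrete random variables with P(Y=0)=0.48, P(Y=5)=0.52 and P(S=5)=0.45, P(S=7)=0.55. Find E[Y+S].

8.7

E[Y+S] = Σ_y Σ_s (y+s) · P(Y=y)P(S=s)
 = 5·0.216 + 7·0.264 + 10·0.234 + 12·0.286
 = 1.08 + 1.848 + 2.34 + 3.432
 = 8.7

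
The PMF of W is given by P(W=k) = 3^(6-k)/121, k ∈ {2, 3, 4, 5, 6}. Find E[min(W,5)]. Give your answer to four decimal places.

E[min(W,5)] = Σ min(w,5)·P(W=w)
 = 2·81/121 + 3·27/121 + 4·9/121 + 5·3/121 + 5·1/121
 = 162/121 + 81/121 + 36/121 + 15/121 + 5/121
 = 299/121

2.4711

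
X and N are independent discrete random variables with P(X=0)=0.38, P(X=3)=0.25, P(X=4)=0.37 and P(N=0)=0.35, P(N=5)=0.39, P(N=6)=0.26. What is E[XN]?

7.8273

E[XN] = Σ_x Σ_n xn · P(X=x)P(N=n)
 = 0·0.133 + 0·0.1482 + 0·0.0988 + 0·0.0875 + 15·0.0975 + 18·0.065 + 0·0.1295 + 20·0.1443 + 24·0.0962
 = 0 + 0 + 0 + 0 + 1.4625 + 1.17 + 0 + 2.886 + 2.3088
 = 7.8273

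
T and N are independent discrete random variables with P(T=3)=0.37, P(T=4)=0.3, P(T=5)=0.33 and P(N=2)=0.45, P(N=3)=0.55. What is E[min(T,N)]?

2.55

E[min(T,N)] = Σ_t Σ_n min(t,n) · P(T=t)P(N=n)
 = 2·0.1665 + 3·0.2035 + 2·0.135 + 3·0.165 + 2·0.1485 + 3·0.1815
 = 0.333 + 0.6105 + 0.27 + 0.495 + 0.297 + 0.5445
 = 2.55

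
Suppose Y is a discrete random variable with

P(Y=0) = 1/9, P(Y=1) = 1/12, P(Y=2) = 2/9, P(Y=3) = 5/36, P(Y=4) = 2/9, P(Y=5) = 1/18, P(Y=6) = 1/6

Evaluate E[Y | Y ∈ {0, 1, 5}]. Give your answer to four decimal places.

P(Y ∈ {0, 1, 5}) = 1/9 + 1/12 + 1/18 = 1/4.
E[Y | Y ∈ {0, 1, 5}] = [0·1/9 + 1·1/12 + 5·1/18] / (1/4)
 = 13/36 / (1/4)
 = 13/9

1.4444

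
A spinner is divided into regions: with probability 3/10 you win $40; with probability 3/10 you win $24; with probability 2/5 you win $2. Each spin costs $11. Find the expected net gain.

E[payout] = 40·3/10 + 24·3/10 + 2·2/5
 = 12 + 36/5 + 4/5
 = 20
Net = 20 - 11 = 9

9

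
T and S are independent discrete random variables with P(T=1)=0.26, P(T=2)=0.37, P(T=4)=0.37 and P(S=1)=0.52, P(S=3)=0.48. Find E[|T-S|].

1.3744

E[|T-S|] = Σ_t Σ_s |t-s| · P(T=t)P(S=s)
 = 0·0.1352 + 2·0.1248 + 1·0.1924 + 1·0.1776 + 3·0.1924 + 1·0.1776
 = 0 + 0.2496 + 0.1924 + 0.1776 + 0.5772 + 0.1776
 = 1.3744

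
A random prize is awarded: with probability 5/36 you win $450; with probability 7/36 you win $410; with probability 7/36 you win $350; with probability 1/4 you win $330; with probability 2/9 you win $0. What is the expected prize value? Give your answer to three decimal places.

E[payout] = 450·5/36 + 410·7/36 + 350·7/36 + 330·1/4 + 0·2/9
 = 125/2 + 1435/18 + 1225/18 + 165/2 + 0
 = 2635/9

292.778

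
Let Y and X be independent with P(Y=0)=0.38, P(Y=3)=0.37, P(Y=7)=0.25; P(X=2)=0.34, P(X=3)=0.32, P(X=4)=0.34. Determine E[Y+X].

5.86

E[Y+X] = Σ_y Σ_x (y+x) · P(Y=y)P(X=x)
 = 2·0.1292 + 3·0.1216 + 4·0.1292 + 5·0.1258 + 6·0.1184 + 7·0.1258 + 9·0.085 + 10·0.08 + 11·0.085
 = 0.2584 + 0.3648 + 0.5168 + 0.629 + 0.7104 + 0.8806 + 0.765 + 0.8 + 0.935
 = 5.86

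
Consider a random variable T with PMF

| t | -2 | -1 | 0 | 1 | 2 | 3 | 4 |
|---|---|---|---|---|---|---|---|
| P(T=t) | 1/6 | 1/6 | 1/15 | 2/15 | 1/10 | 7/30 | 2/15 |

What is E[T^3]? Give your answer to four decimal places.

E[T^3] = Σ t^3·P(T=t)
 = (-8)·1/6 + (-1)·1/6 + 0·1/15 + 1·2/15 + 8·1/10 + 27·7/30 + 64·2/15
 = (-4/3) + (-1/6) + 0 + 2/15 + 4/5 + 63/10 + 128/15
 = 214/15

14.2667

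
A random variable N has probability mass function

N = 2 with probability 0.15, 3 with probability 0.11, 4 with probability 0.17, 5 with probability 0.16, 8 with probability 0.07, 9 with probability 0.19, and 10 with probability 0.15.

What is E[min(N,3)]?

E[min(N,3)] = Σ min(n,3)·P(N=n)
 = 2·0.15 + 3·0.11 + 3·0.17 + 3·0.16 + 3·0.07 + 3·0.19 + 3·0.15
 = 0.3 + 0.33 + 0.51 + 0.48 + 0.21 + 0.57 + 0.45
 = 2.85

2.85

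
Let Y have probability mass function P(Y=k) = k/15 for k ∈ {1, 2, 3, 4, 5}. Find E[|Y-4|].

1

E[|Y-4|] = Σ |y-4|·P(Y=y)
 = 3·1/15 + 2·2/15 + 1·1/5 + 0·4/15 + 1·1/3
 = 1/5 + 4/15 + 1/5 + 0 + 1/3
 = 1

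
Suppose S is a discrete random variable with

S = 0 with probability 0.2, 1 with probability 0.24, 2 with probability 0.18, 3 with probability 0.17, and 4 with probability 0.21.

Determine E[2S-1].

2.9

E[2S-1] = Σ (2s-1)·P(S=s)
 = (-1)·0.2 + 1·0.24 + 3·0.18 + 5·0.17 + 7·0.21
 = (-0.2) + 0.24 + 0.54 + 0.85 + 1.47
 = 2.9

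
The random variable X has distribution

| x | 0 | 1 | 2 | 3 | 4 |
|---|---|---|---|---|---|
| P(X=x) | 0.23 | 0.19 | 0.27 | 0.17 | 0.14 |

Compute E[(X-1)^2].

E[(X-1)^2] = Σ (x-1)^2·P(X=x)
 = 1·0.23 + 0·0.19 + 1·0.27 + 4·0.17 + 9·0.14
 = 0.23 + 0 + 0.27 + 0.68 + 1.26
 = 2.44

2.44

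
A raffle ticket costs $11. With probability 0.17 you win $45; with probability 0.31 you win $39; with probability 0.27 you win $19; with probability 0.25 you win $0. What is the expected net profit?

E[payout] = 45·0.17 + 39·0.31 + 19·0.27 + 0·0.25
 = 7.65 + 12.09 + 5.13 + 0
 = 24.87
Net = 24.87 - 11 = 13.87

13.87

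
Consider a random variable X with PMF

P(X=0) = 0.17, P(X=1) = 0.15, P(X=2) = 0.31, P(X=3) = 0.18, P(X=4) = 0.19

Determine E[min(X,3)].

E[min(X,3)] = Σ min(x,3)·P(X=x)
 = 0·0.17 + 1·0.15 + 2·0.31 + 3·0.18 + 3·0.19
 = 0 + 0.15 + 0.62 + 0.54 + 0.57
 = 1.88

1.88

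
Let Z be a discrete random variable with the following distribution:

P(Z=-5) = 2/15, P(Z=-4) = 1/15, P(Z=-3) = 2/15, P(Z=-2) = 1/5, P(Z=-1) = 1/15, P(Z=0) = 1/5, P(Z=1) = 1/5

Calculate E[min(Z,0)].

-1.8

E[min(Z,0)] = Σ min(z,0)·P(Z=z)
 = (-5)·2/15 + (-4)·1/15 + (-3)·2/15 + (-2)·1/5 + (-1)·1/15 + 0·1/5 + 0·1/5
 = (-2/3) + (-4/15) + (-2/5) + (-2/5) + (-1/15) + 0 + 0
 = -9/5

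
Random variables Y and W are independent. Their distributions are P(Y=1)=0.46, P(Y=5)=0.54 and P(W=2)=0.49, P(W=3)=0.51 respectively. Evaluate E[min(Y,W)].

E[min(Y,W)] = Σ_y Σ_w min(y,w) · P(Y=y)P(W=w)
 = 1·0.2254 + 1·0.2346 + 2·0.2646 + 3·0.2754
 = 0.2254 + 0.2346 + 0.5292 + 0.8262
 = 1.8154

1.8154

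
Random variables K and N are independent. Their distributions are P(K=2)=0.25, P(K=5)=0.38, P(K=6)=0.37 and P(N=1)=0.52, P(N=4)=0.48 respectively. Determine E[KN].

11.2728

E[KN] = Σ_k Σ_n kn · P(K=k)P(N=n)
 = 2·0.13 + 8·0.12 + 5·0.1976 + 20·0.1824 + 6·0.1924 + 24·0.1776
 = 0.26 + 0.96 + 0.988 + 3.648 + 1.1544 + 4.2624
 = 11.2728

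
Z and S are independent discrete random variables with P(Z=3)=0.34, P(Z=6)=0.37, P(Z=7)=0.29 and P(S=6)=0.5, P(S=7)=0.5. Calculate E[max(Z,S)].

6.645

E[max(Z,S)] = Σ_z Σ_s max(z,s) · P(Z=z)P(S=s)
 = 6·0.17 + 7·0.17 + 6·0.185 + 7·0.185 + 7·0.145 + 7·0.145
 = 1.02 + 1.19 + 1.11 + 1.295 + 1.015 + 1.015
 = 6.645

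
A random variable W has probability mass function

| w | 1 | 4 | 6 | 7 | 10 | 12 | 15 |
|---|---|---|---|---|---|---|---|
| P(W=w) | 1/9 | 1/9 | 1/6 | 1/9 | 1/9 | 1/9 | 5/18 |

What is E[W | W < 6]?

2.5

P(W < 6) = 1/9 + 1/9 = 2/9.
E[W | W < 6] = [1·1/9 + 4·1/9] / (2/9)
 = 5/9 / (2/9)
 = 5/2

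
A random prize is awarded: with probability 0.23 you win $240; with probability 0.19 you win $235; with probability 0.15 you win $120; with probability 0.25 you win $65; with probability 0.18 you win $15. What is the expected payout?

136.8

E[payout] = 240·0.23 + 235·0.19 + 120·0.15 + 65·0.25 + 15·0.18
 = 55.2 + 44.65 + 18 + 16.25 + 2.7
 = 136.8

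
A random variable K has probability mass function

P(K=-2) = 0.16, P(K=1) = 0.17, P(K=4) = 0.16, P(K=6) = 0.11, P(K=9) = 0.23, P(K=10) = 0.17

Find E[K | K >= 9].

9.425

P(K >= 9) = 0.23 + 0.17 = 0.4.
E[K | K >= 9] = [9·0.23 + 10·0.17] / 0.4
 = 3.77 / 0.4
 = 377/40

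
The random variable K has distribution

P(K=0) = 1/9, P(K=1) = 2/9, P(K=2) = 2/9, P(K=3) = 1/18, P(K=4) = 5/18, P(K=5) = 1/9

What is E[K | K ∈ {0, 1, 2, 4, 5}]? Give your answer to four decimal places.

P(K ∈ {0, 1, 2, 4, 5}) = 1/9 + 2/9 + 2/9 + 5/18 + 1/9 = 17/18.
E[K | K ∈ {0, 1, 2, 4, 5}] = [0·1/9 + 1·2/9 + 2·2/9 + 4·5/18 + 5·1/9] / (17/18)
 = 7/3 / (17/18)
 = 42/17

2.4706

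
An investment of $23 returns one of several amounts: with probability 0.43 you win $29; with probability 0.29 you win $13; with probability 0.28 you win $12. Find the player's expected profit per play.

-3.4

E[payout] = 29·0.43 + 13·0.29 + 12·0.28
 = 12.47 + 3.77 + 3.36
 = 19.6
Net = 19.6 - 23 = -3.4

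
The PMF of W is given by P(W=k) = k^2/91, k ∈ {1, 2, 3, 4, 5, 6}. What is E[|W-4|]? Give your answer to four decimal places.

E[|W-4|] = Σ |w-4|·P(W=w)
 = 3·1/91 + 2·4/91 + 1·9/91 + 0·16/91 + 1·25/91 + 2·36/91
 = 3/91 + 8/91 + 9/91 + 0 + 25/91 + 72/91
 = 9/7

1.2857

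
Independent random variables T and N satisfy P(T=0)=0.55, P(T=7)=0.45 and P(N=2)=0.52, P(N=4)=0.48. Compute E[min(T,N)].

1.332

E[min(T,N)] = Σ_t Σ_n min(t,n) · P(T=t)P(N=n)
 = 0·0.286 + 0·0.264 + 2·0.234 + 4·0.216
 = 0 + 0 + 0.468 + 0.864
 = 1.332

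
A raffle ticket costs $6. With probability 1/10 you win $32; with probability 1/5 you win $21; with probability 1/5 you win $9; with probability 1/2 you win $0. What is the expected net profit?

E[payout] = 32·1/10 + 21·1/5 + 9·1/5 + 0·1/2
 = 16/5 + 21/5 + 9/5 + 0
 = 46/5
Net = 46/5 - 6 = 16/5

3.2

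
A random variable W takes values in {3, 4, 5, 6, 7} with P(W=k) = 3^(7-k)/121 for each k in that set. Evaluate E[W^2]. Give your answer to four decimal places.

12.7521

E[W^2] = Σ w^2·P(W=w)
 = 9·81/121 + 16·27/121 + 25·9/121 + 36·3/121 + 49·1/121
 = 729/121 + 432/121 + 225/121 + 108/121 + 49/121
 = 1543/121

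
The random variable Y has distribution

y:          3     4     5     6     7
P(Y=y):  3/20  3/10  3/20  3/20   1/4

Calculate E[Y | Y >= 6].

6.625

P(Y >= 6) = 3/20 + 1/4 = 2/5.
E[Y | Y >= 6] = [6·3/20 + 7·1/4] / (2/5)
 = 53/20 / (2/5)
 = 53/8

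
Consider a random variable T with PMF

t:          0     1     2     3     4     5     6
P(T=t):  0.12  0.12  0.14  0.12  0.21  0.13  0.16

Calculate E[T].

3.21

E[T] = Σ t·P(T=t)
 = 0·0.12 + 1·0.12 + 2·0.14 + 3·0.12 + 4·0.21 + 5·0.13 + 6·0.16
 = 0 + 0.12 + 0.28 + 0.36 + 0.84 + 0.65 + 0.96
 = 3.21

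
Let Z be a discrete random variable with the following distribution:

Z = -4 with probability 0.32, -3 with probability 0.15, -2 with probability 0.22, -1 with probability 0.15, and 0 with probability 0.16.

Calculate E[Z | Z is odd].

P(Z is odd) = 0.15 + 0.15 = 0.3.
E[Z | Z is odd] = [(-3)·0.15 + (-1)·0.15] / 0.3
 = -0.6 / 0.3
 = -2

-2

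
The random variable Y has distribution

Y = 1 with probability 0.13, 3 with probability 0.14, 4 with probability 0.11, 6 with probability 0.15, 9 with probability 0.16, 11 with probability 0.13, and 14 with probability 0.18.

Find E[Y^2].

E[Y^2] = Σ y^2·P(Y=y)
 = 1·0.13 + 9·0.14 + 16·0.11 + 36·0.15 + 81·0.16 + 121·0.13 + 196·0.18
 = 0.13 + 1.26 + 1.76 + 5.4 + 12.96 + 15.73 + 35.28
 = 72.52

72.52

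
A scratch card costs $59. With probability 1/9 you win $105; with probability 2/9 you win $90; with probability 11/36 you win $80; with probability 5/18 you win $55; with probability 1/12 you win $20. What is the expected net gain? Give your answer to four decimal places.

E[payout] = 105·1/9 + 90·2/9 + 80·11/36 + 55·5/18 + 20·1/12
 = 35/3 + 20 + 220/9 + 275/18 + 5/3
 = 1315/18
Net = 1315/18 - 59 = 253/18

14.0556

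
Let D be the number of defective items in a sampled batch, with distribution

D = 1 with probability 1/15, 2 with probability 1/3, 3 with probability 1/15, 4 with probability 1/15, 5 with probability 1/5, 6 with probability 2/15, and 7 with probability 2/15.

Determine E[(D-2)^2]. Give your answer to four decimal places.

7.6667

E[(D-2)^2] = Σ (d-2)^2·P(D=d)
 = 1·1/15 + 0·1/3 + 1·1/15 + 4·1/15 + 9·1/5 + 16·2/15 + 25·2/15
 = 1/15 + 0 + 1/15 + 4/15 + 9/5 + 32/15 + 10/3
 = 23/3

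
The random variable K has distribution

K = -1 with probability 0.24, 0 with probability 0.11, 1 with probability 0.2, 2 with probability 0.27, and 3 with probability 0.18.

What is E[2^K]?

3.15

E[2^K] = Σ 2^k·P(K=k)
 = 0.5·0.24 + 1·0.11 + 2·0.2 + 4·0.27 + 8·0.18
 = 0.12 + 0.11 + 0.4 + 1.08 + 1.44
 = 3.15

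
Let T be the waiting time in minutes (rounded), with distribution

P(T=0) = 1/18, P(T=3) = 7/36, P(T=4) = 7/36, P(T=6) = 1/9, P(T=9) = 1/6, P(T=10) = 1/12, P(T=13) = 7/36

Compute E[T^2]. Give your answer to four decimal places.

E[T^2] = Σ t^2·P(T=t)
 = 0·1/18 + 9·7/36 + 16·7/36 + 36·1/9 + 81·1/6 + 100·1/12 + 169·7/36
 = 0 + 7/4 + 28/9 + 4 + 27/2 + 25/3 + 1183/36
 = 572/9

63.5556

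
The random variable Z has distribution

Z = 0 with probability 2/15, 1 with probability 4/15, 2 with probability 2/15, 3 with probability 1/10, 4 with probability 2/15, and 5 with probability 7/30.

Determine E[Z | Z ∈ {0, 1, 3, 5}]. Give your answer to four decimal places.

2.3636

P(Z ∈ {0, 1, 3, 5}) = 2/15 + 4/15 + 1/10 + 7/30 = 11/15.
E[Z | Z ∈ {0, 1, 3, 5}] = [0·2/15 + 1·4/15 + 3·1/10 + 5·7/30] / (11/15)
 = 26/15 / (11/15)
 = 26/11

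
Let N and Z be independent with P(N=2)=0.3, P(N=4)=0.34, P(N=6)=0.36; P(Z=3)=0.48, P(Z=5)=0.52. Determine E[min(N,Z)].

E[min(N,Z)] = Σ_n Σ_z min(n,z) · P(N=n)P(Z=z)
 = 2·0.144 + 2·0.156 + 3·0.1632 + 4·0.1768 + 3·0.1728 + 5·0.1872
 = 0.288 + 0.312 + 0.4896 + 0.7072 + 0.5184 + 0.936
 = 3.2512

3.2512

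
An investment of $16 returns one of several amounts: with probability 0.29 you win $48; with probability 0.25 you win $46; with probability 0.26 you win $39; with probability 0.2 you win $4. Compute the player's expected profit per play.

E[payout] = 48·0.29 + 46·0.25 + 39·0.26 + 4·0.2
 = 13.92 + 11.5 + 10.14 + 0.8
 = 36.36
Net = 36.36 - 16 = 20.36

20.36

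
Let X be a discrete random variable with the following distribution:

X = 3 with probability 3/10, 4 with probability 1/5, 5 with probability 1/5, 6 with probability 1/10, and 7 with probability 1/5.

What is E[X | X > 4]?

P(X > 4) = 1/5 + 1/10 + 1/5 = 1/2.
E[X | X > 4] = [5·1/5 + 6·1/10 + 7·1/5] / (1/2)
 = 3 / (1/2)
 = 6

6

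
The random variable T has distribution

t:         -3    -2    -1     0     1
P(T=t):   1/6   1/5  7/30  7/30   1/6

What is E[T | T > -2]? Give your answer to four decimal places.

-0.1053

P(T > -2) = 7/30 + 7/30 + 1/6 = 19/30.
E[T | T > -2] = [(-1)·7/30 + 0·7/30 + 1·1/6] / (19/30)
 = -1/15 / (19/30)
 = -2/19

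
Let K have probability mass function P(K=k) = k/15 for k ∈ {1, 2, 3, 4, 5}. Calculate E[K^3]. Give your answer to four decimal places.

65.2667

E[K^3] = Σ k^3·P(K=k)
 = 1·1/15 + 8·2/15 + 27·1/5 + 64·4/15 + 125·1/3
 = 1/15 + 16/15 + 27/5 + 256/15 + 125/3
 = 979/15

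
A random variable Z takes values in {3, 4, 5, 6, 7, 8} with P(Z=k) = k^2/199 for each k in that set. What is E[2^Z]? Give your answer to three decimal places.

E[2^Z] = Σ 2^z·P(Z=z)
 = 8·9/199 + 16·16/199 + 32·25/199 + 64·36/199 + 128·49/199 + 256·64/199
 = 72/199 + 256/199 + 800/199 + 2304/199 + 6272/199 + 16384/199
 = 26088/199

131.095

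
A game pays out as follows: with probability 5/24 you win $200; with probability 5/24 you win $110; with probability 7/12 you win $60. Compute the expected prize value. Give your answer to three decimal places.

99.583

E[payout] = 200·5/24 + 110·5/24 + 60·7/12
 = 125/3 + 275/12 + 35
 = 1195/12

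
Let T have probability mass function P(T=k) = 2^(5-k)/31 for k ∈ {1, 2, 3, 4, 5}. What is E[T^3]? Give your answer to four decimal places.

E[T^3] = Σ t^3·P(T=t)
 = 1·16/31 + 8·8/31 + 27·4/31 + 64·2/31 + 125·1/31
 = 16/31 + 64/31 + 108/31 + 128/31 + 125/31
 = 441/31

14.2258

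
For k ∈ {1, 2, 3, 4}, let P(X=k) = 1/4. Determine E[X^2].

7.5

E[X^2] = Σ x^2·P(X=x)
 = 1·1/4 + 4·1/4 + 9·1/4 + 16·1/4
 = 1/4 + 1 + 9/4 + 4
 = 15/2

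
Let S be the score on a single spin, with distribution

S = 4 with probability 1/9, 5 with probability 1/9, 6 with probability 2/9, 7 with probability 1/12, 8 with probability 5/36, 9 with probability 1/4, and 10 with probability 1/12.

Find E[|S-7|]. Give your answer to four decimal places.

1.6667

E[|S-7|] = Σ |s-7|·P(S=s)
 = 3·1/9 + 2·1/9 + 1·2/9 + 0·1/12 + 1·5/36 + 2·1/4 + 3·1/12
 = 1/3 + 2/9 + 2/9 + 0 + 5/36 + 1/2 + 1/4
 = 5/3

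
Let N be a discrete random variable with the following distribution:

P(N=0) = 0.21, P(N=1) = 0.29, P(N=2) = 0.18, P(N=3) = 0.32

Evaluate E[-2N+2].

-1.22

E[-2N+2] = Σ (-2n+2)·P(N=n)
 = 2·0.21 + 0·0.29 + (-2)·0.18 + (-4)·0.32
 = 0.42 + 0 + (-0.36) + (-1.28)
 = -1.22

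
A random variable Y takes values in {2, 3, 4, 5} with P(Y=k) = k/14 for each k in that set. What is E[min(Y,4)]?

E[min(Y,4)] = Σ min(y,4)·P(Y=y)
 = 2·1/7 + 3·3/14 + 4·2/7 + 4·5/14
 = 2/7 + 9/14 + 8/7 + 10/7
 = 7/2

3.5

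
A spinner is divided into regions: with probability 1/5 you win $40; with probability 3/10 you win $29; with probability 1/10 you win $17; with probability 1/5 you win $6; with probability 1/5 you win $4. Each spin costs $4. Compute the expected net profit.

E[payout] = 40·1/5 + 29·3/10 + 17·1/10 + 6·1/5 + 4·1/5
 = 8 + 87/10 + 17/10 + 6/5 + 4/5
 = 102/5
Net = 102/5 - 4 = 82/5

16.4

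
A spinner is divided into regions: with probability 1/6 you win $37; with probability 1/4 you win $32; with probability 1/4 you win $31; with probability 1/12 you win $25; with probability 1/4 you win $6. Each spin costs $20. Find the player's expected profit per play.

5.5

E[payout] = 37·1/6 + 32·1/4 + 31·1/4 + 25·1/12 + 6·1/4
 = 37/6 + 8 + 31/4 + 25/12 + 3/2
 = 51/2
Net = 51/2 - 20 = 11/2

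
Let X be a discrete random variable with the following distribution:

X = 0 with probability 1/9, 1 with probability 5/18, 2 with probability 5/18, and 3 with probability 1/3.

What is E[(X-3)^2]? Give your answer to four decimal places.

2.3889

E[(X-3)^2] = Σ (x-3)^2·P(X=x)
 = 9·1/9 + 4·5/18 + 1·5/18 + 0·1/3
 = 1 + 10/9 + 5/18 + 0
 = 43/18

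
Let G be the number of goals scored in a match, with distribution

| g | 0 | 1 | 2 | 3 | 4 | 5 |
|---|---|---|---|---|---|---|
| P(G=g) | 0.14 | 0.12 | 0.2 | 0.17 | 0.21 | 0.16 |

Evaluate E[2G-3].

2.34

E[2G-3] = Σ (2g-3)·P(G=g)
 = (-3)·0.14 + (-1)·0.12 + 1·0.2 + 3·0.17 + 5·0.21 + 7·0.16
 = (-0.42) + (-0.12) + 0.2 + 0.51 + 1.05 + 1.12
 = 2.34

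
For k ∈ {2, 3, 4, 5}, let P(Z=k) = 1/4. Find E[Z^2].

13.5

E[Z^2] = Σ z^2·P(Z=z)
 = 4·1/4 + 9·1/4 + 16·1/4 + 25·1/4
 = 1 + 9/4 + 4 + 25/4
 = 27/2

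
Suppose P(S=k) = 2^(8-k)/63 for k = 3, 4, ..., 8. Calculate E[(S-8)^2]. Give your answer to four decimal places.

18.1905

E[(S-8)^2] = Σ (s-8)^2·P(S=s)
 = 25·32/63 + 16·16/63 + 9·8/63 + 4·4/63 + 1·2/63 + 0·1/63
 = 800/63 + 256/63 + 8/7 + 16/63 + 2/63 + 0
 = 382/21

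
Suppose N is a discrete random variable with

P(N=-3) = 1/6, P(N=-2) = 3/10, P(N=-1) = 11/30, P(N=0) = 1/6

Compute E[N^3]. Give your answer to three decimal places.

-7.267

E[N^3] = Σ n^3·P(N=n)
 = (-27)·1/6 + (-8)·3/10 + (-1)·11/30 + 0·1/6
 = (-9/2) + (-12/5) + (-11/30) + 0
 = -109/15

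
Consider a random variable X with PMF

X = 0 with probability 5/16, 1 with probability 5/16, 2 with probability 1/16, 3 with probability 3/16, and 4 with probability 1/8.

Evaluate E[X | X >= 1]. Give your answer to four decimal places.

P(X >= 1) = 5/16 + 1/16 + 3/16 + 1/8 = 11/16.
E[X | X >= 1] = [1·5/16 + 2·1/16 + 3·3/16 + 4·1/8] / (11/16)
 = 3/2 / (11/16)
 = 24/11

2.1818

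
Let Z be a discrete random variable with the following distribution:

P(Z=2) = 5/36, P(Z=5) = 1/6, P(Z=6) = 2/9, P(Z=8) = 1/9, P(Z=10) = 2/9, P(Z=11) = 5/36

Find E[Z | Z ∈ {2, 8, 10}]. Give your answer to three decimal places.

P(Z ∈ {2, 8, 10}) = 5/36 + 1/9 + 2/9 = 17/36.
E[Z | Z ∈ {2, 8, 10}] = [2·5/36 + 8·1/9 + 10·2/9] / (17/36)
 = 61/18 / (17/36)
 = 122/17

7.176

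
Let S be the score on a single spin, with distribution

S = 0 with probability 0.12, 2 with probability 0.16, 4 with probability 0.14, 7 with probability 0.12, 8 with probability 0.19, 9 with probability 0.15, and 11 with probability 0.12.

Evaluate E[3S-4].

13.73

E[3S-4] = Σ (3s-4)·P(S=s)
 = (-4)·0.12 + 2·0.16 + 8·0.14 + 17·0.12 + 20·0.19 + 23·0.15 + 29·0.12
 = (-0.48) + 0.32 + 1.12 + 2.04 + 3.8 + 3.45 + 3.48
 = 13.73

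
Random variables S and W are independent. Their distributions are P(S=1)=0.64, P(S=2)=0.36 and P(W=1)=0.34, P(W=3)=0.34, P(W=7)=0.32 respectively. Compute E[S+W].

4.96

E[S+W] = Σ_s Σ_w (s+w) · P(S=s)P(W=w)
 = 2·0.2176 + 4·0.2176 + 8·0.2048 + 3·0.1224 + 5·0.1224 + 9·0.1152
 = 0.4352 + 0.8704 + 1.6384 + 0.3672 + 0.612 + 1.0368
 = 4.96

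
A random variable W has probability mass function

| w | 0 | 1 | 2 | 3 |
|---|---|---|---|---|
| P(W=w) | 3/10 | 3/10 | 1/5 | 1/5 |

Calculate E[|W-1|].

0.9

E[|W-1|] = Σ |w-1|·P(W=w)
 = 1·3/10 + 0·3/10 + 1·1/5 + 2·1/5
 = 3/10 + 0 + 1/5 + 2/5
 = 9/10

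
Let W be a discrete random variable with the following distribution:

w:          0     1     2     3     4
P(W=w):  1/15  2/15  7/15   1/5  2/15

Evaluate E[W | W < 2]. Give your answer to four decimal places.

0.6667

P(W < 2) = 1/15 + 2/15 = 1/5.
E[W | W < 2] = [0·1/15 + 1·2/15] / (1/5)
 = 2/15 / (1/5)
 = 2/3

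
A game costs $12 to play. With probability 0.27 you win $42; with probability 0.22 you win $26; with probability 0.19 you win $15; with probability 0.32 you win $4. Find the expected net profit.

9.19

E[payout] = 42·0.27 + 26·0.22 + 15·0.19 + 4·0.32
 = 11.34 + 5.72 + 2.85 + 1.28
 = 21.19
Net = 21.19 - 12 = 9.19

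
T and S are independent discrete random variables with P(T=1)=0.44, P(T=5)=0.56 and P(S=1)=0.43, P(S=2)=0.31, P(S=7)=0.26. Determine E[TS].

9.2988

E[TS] = Σ_t Σ_s ts · P(T=t)P(S=s)
 = 1·0.1892 + 2·0.1364 + 7·0.1144 + 5·0.2408 + 10·0.1736 + 35·0.1456
 = 0.1892 + 0.2728 + 0.8008 + 1.204 + 1.736 + 5.096
 = 9.2988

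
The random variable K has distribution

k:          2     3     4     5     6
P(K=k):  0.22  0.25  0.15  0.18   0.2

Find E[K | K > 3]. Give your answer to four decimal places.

5.0943

P(K > 3) = 0.15 + 0.18 + 0.2 = 0.53.
E[K | K > 3] = [4·0.15 + 5·0.18 + 6·0.2] / 0.53
 = 2.7 / 0.53
 = 270/53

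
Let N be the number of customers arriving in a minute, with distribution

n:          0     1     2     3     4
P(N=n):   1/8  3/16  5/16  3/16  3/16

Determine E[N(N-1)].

E[N(N-1)] = Σ n(n-1)·P(N=n)
 = 0·1/8 + 0·3/16 + 2·5/16 + 6·3/16 + 12·3/16
 = 0 + 0 + 5/8 + 9/8 + 9/4
 = 4

4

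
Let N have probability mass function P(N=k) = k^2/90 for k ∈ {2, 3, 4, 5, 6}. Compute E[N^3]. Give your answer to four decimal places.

135.5556

E[N^3] = Σ n^3·P(N=n)
 = 8·2/45 + 27·1/10 + 64·8/45 + 125·5/18 + 216·2/5
 = 16/45 + 27/10 + 512/45 + 625/18 + 432/5
 = 1220/9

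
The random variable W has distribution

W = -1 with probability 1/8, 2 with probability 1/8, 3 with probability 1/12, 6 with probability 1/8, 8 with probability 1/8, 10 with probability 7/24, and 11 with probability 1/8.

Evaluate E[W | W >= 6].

9.0625

P(W >= 6) = 1/8 + 1/8 + 7/24 + 1/8 = 2/3.
E[W | W >= 6] = [6·1/8 + 8·1/8 + 10·7/24 + 11·1/8] / (2/3)
 = 145/24 / (2/3)
 = 145/16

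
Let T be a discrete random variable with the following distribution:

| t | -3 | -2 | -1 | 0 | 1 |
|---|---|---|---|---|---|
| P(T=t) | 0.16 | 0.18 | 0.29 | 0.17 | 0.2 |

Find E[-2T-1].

E[-2T-1] = Σ (-2t-1)·P(T=t)
 = 5·0.16 + 3·0.18 + 1·0.29 + (-1)·0.17 + (-3)·0.2
 = 0.8 + 0.54 + 0.29 + (-0.17) + (-0.6)
 = 0.86

0.86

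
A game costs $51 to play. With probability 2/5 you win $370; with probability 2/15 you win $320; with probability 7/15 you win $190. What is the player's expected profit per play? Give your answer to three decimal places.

E[payout] = 370·2/5 + 320·2/15 + 190·7/15
 = 148 + 128/3 + 266/3
 = 838/3
Net = 838/3 - 51 = 685/3

228.333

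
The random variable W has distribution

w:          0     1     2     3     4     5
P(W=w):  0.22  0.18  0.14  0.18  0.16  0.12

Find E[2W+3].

7.48

E[2W+3] = Σ (2w+3)·P(W=w)
 = 3·0.22 + 5·0.18 + 7·0.14 + 9·0.18 + 11·0.16 + 13·0.12
 = 0.66 + 0.9 + 0.98 + 1.62 + 1.76 + 1.56
 = 7.48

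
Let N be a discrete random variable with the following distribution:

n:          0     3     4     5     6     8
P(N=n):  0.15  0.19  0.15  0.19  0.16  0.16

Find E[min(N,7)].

E[min(N,7)] = Σ min(n,7)·P(N=n)
 = 0·0.15 + 3·0.19 + 4·0.15 + 5·0.19 + 6·0.16 + 7·0.16
 = 0 + 0.57 + 0.6 + 0.95 + 0.96 + 1.12
 = 4.2

4.2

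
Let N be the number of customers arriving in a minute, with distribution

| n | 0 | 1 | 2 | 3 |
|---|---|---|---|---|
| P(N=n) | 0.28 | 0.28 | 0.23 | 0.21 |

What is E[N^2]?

3.09

E[N^2] = Σ n^2·P(N=n)
 = 0·0.28 + 1·0.28 + 4·0.23 + 9·0.21
 = 0 + 0.28 + 0.92 + 1.89
 = 3.09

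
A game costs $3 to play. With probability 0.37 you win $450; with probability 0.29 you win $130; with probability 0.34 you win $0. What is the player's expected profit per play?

201.2

E[payout] = 450·0.37 + 130·0.29 + 0·0.34
 = 166.5 + 37.7 + 0
 = 204.2
Net = 204.2 - 3 = 201.2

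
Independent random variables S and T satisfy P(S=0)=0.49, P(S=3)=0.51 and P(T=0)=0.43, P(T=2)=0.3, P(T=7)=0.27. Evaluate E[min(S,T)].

0.7191

E[min(S,T)] = Σ_s Σ_t min(s,t) · P(S=s)P(T=t)
 = 0·0.2107 + 0·0.147 + 0·0.1323 + 0·0.2193 + 2·0.153 + 3·0.1377
 = 0 + 0 + 0 + 0 + 0.306 + 0.4131
 = 0.7191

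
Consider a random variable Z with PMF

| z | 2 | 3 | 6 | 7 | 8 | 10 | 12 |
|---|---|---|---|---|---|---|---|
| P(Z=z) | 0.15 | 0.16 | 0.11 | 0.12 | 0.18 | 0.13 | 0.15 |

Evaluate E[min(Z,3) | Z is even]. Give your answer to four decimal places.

2.7917

P(Z is even) = 0.15 + 0.11 + 0.18 + 0.13 + 0.15 = 0.72.
E[min(Z,3) | Z is even] = [2·0.15 + 3·0.11 + 3·0.18 + 3·0.13 + 3·0.15] / 0.72
 = 2.01 / 0.72
 = 67/24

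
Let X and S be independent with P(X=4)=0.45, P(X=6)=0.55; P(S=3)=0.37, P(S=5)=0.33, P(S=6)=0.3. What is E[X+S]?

9.66

E[X+S] = Σ_x Σ_s (x+s) · P(X=x)P(S=s)
 = 7·0.1665 + 9·0.1485 + 10·0.135 + 9·0.2035 + 11·0.1815 + 12·0.165
 = 1.1655 + 1.3365 + 1.35 + 1.8315 + 1.9965 + 1.98
 = 9.66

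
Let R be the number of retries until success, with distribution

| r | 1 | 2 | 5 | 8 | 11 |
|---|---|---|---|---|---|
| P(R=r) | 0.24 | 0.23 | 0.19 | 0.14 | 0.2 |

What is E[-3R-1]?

-15.91

E[-3R-1] = Σ (-3r-1)·P(R=r)
 = (-4)·0.24 + (-7)·0.23 + (-16)·0.19 + (-25)·0.14 + (-34)·0.2
 = (-0.96) + (-1.61) + (-3.04) + (-3.5) + (-6.8)
 = -15.91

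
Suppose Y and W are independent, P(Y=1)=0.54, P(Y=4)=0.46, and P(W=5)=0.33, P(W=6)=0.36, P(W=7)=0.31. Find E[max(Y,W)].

E[max(Y,W)] = Σ_y Σ_w max(y,w) · P(Y=y)P(W=w)
 = 5·0.1782 + 6·0.1944 + 7·0.1674 + 5·0.1518 + 6·0.1656 + 7·0.1426
 = 0.891 + 1.1664 + 1.1718 + 0.759 + 0.9936 + 0.9982
 = 5.98

5.98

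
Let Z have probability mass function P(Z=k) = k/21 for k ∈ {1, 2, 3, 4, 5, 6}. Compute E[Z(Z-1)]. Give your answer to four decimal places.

16.6667

E[Z(Z-1)] = Σ z(z-1)·P(Z=z)
 = 0·1/21 + 2·2/21 + 6·1/7 + 12·4/21 + 20·5/21 + 30·2/7
 = 0 + 4/21 + 6/7 + 16/7 + 100/21 + 60/7
 = 50/3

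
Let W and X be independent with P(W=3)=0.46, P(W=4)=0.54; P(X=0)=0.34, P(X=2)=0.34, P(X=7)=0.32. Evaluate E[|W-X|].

E[|W-X|] = Σ_w Σ_x |w-x| · P(W=w)P(X=x)
 = 3·0.1564 + 1·0.1564 + 4·0.1472 + 4·0.1836 + 2·0.1836 + 3·0.1728
 = 0.4692 + 0.1564 + 0.5888 + 0.7344 + 0.3672 + 0.5184
 = 2.8344

2.8344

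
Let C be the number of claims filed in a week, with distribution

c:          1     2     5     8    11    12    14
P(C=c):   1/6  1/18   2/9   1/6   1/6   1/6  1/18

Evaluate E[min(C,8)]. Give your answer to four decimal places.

5.8333

E[min(C,8)] = Σ min(c,8)·P(C=c)
 = 1·1/6 + 2·1/18 + 5·2/9 + 8·1/6 + 8·1/6 + 8·1/6 + 8·1/18
 = 1/6 + 1/9 + 10/9 + 4/3 + 4/3 + 4/3 + 4/9
 = 35/6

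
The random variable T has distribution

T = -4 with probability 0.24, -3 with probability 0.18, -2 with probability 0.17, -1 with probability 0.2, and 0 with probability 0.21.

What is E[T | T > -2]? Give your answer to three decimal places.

-0.488

P(T > -2) = 0.2 + 0.21 = 0.41.
E[T | T > -2] = [(-1)·0.2 + 0·0.21] / 0.41
 = -0.2 / 0.41
 = -20/41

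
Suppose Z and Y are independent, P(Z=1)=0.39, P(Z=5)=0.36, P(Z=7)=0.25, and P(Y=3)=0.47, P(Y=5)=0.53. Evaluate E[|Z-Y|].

2.2668

E[|Z-Y|] = Σ_z Σ_y |z-y| · P(Z=z)P(Y=y)
 = 2·0.1833 + 4·0.2067 + 2·0.1692 + 0·0.1908 + 4·0.1175 + 2·0.1325
 = 0.3666 + 0.8268 + 0.3384 + 0 + 0.47 + 0.265
 = 2.2668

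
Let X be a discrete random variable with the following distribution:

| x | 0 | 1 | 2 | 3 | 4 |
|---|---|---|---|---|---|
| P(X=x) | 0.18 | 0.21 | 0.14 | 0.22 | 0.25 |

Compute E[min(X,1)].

0.82

E[min(X,1)] = Σ min(x,1)·P(X=x)
 = 0·0.18 + 1·0.21 + 1·0.14 + 1·0.22 + 1·0.25
 = 0 + 0.21 + 0.14 + 0.22 + 0.25
 = 0.82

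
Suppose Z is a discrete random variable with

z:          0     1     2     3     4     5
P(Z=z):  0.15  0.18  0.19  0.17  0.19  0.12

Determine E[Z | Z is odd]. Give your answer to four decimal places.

2.7447

P(Z is odd) = 0.18 + 0.17 + 0.12 = 0.47.
E[Z | Z is odd] = [1·0.18 + 3·0.17 + 5·0.12] / 0.47
 = 1.29 / 0.47
 = 129/47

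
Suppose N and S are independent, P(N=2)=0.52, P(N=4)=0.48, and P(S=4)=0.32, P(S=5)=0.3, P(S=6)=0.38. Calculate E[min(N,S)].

2.96

E[min(N,S)] = Σ_n Σ_s min(n,s) · P(N=n)P(S=s)
 = 2·0.1664 + 2·0.156 + 2·0.1976 + 4·0.1536 + 4·0.144 + 4·0.1824
 = 0.3328 + 0.312 + 0.3952 + 0.6144 + 0.576 + 0.7296
 = 2.96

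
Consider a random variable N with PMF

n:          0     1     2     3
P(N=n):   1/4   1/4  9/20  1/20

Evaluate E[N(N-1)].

E[N(N-1)] = Σ n(n-1)·P(N=n)
 = 0·1/4 + 0·1/4 + 2·9/20 + 6·1/20
 = 0 + 0 + 9/10 + 3/10
 = 6/5

1.2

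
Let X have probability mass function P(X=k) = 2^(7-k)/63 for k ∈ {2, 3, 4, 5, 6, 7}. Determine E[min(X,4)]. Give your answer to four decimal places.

2.7302

E[min(X,4)] = Σ min(x,4)·P(X=x)
 = 2·32/63 + 3·16/63 + 4·8/63 + 4·4/63 + 4·2/63 + 4·1/63
 = 64/63 + 16/21 + 32/63 + 16/63 + 8/63 + 4/63
 = 172/63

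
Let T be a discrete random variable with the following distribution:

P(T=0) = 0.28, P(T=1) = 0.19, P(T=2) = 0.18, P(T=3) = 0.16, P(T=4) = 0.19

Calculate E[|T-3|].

E[|T-3|] = Σ |t-3|·P(T=t)
 = 3·0.28 + 2·0.19 + 1·0.18 + 0·0.16 + 1·0.19
 = 0.84 + 0.38 + 0.18 + 0 + 0.19
 = 1.59

1.59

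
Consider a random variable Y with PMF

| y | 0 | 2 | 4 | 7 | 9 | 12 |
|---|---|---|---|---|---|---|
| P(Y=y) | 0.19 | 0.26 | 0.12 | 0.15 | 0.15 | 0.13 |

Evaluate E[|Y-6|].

E[|Y-6|] = Σ |y-6|·P(Y=y)
 = 6·0.19 + 4·0.26 + 2·0.12 + 1·0.15 + 3·0.15 + 6·0.13
 = 1.14 + 1.04 + 0.24 + 0.15 + 0.45 + 0.78
 = 3.8

3.8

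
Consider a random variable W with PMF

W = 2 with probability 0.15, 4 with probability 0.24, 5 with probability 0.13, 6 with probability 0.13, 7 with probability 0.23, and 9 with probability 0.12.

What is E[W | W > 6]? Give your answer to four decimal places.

7.6857

P(W > 6) = 0.23 + 0.12 = 0.35.
E[W | W > 6] = [7·0.23 + 9·0.12] / 0.35
 = 2.69 / 0.35
 = 269/35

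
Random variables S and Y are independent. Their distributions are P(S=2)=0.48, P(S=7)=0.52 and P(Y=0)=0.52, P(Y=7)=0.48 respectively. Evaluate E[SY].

15.456

E[SY] = Σ_s Σ_y sy · P(S=s)P(Y=y)
 = 0·0.2496 + 14·0.2304 + 0·0.2704 + 49·0.2496
 = 0 + 3.2256 + 0 + 12.2304
 = 15.456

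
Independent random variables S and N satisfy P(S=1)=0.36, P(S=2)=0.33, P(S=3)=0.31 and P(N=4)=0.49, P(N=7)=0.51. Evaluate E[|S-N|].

3.58

E[|S-N|] = Σ_s Σ_n |s-n| · P(S=s)P(N=n)
 = 3·0.1764 + 6·0.1836 + 2·0.1617 + 5·0.1683 + 1·0.1519 + 4·0.1581
 = 0.5292 + 1.1016 + 0.3234 + 0.8415 + 0.1519 + 0.6324
 = 3.58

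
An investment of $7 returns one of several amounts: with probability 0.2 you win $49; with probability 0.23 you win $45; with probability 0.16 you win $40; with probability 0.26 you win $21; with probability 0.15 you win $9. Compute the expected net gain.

E[payout] = 49·0.2 + 45·0.23 + 40·0.16 + 21·0.26 + 9·0.15
 = 9.8 + 10.35 + 6.4 + 5.46 + 1.35
 = 33.36
Net = 33.36 - 7 = 26.36

26.36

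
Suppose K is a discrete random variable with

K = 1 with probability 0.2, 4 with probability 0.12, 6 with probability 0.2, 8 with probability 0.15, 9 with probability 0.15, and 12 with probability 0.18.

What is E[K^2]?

56.99

E[K^2] = Σ k^2·P(K=k)
 = 1·0.2 + 16·0.12 + 36·0.2 + 64·0.15 + 81·0.15 + 144·0.18
 = 0.2 + 1.92 + 7.2 + 9.6 + 12.15 + 25.92
 = 56.99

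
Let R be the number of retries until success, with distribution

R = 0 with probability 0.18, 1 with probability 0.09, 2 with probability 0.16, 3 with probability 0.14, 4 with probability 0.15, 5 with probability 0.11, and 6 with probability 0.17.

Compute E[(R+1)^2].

20.26

E[(R+1)^2] = Σ (r+1)^2·P(R=r)
 = 1·0.18 + 4·0.09 + 9·0.16 + 16·0.14 + 25·0.15 + 36·0.11 + 49·0.17
 = 0.18 + 0.36 + 1.44 + 2.24 + 3.75 + 3.96 + 8.33
 = 20.26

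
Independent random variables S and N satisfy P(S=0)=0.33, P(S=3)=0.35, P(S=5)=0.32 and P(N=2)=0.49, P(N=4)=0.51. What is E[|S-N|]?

E[|S-N|] = Σ_s Σ_n |s-n| · P(S=s)P(N=n)
 = 2·0.1617 + 4·0.1683 + 1·0.1715 + 1·0.1785 + 3·0.1568 + 1·0.1632
 = 0.3234 + 0.6732 + 0.1715 + 0.1785 + 0.4704 + 0.1632
 = 1.9802

1.9802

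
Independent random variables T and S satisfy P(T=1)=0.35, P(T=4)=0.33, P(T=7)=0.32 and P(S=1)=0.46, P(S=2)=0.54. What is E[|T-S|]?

E[|T-S|] = Σ_t Σ_s |t-s| · P(T=t)P(S=s)
 = 0·0.161 + 1·0.189 + 3·0.1518 + 2·0.1782 + 6·0.1472 + 5·0.1728
 = 0 + 0.189 + 0.4554 + 0.3564 + 0.8832 + 0.864
 = 2.748

2.748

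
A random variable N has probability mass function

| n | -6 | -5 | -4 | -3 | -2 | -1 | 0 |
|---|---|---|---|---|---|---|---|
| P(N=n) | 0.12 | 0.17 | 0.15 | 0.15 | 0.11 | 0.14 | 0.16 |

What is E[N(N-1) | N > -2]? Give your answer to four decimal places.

P(N > -2) = 0.14 + 0.16 = 0.3.
E[N(N-1) | N > -2] = [2·0.14 + 0·0.16] / 0.3
 = 0.28 / 0.3
 = 14/15

0.9333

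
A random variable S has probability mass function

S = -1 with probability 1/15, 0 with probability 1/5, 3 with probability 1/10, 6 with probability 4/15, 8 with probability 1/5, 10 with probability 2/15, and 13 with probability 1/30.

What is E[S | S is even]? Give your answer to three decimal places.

P(S is even) = 1/5 + 4/15 + 1/5 + 2/15 = 4/5.
E[S | S is even] = [0·1/5 + 6·4/15 + 8·1/5 + 10·2/15] / (4/5)
 = 68/15 / (4/5)
 = 17/3

5.667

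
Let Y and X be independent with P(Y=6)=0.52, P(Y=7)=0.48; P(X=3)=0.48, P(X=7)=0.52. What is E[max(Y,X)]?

E[max(Y,X)] = Σ_y Σ_x max(y,x) · P(Y=y)P(X=x)
 = 6·0.2496 + 7·0.2704 + 7·0.2304 + 7·0.2496
 = 1.4976 + 1.8928 + 1.6128 + 1.7472
 = 6.7504

6.7504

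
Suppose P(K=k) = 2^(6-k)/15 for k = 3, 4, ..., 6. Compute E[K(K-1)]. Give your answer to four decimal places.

E[K(K-1)] = Σ k(k-1)·P(K=k)
 = 6·8/15 + 12·4/15 + 20·2/15 + 30·1/15
 = 16/5 + 16/5 + 8/3 + 2
 = 166/15

11.0667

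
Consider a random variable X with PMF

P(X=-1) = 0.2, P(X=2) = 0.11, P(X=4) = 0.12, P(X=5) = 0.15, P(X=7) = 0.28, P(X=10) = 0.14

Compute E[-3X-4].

E[-3X-4] = Σ (-3x-4)·P(X=x)
 = (-1)·0.2 + (-10)·0.11 + (-16)·0.12 + (-19)·0.15 + (-25)·0.28 + (-34)·0.14
 = (-0.2) + (-1.1) + (-1.92) + (-2.85) + (-7) + (-4.76)
 = -17.83

-17.83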